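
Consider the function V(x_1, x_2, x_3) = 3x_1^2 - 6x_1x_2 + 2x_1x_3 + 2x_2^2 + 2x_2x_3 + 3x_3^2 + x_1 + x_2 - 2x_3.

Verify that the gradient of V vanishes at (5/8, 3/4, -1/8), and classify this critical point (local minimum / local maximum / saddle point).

saddle point

∇V = (6x_1 - 6x_2 + 2x_3 + 1, -6x_1 + 4x_2 + 2x_3 + 1, 2x_1 + 2x_2 + 6x_3 - 2); substituting (5/8, 3/4, -1/8) gives ∇V = (0, 0, 0), so (5/8, 3/4, -1/8) is indeed a critical point.
The Hessian is constant: H = [[6, -6, 2], [-6, 4, 2], [2, 2, 6]].
Leading principal minors: Δ₁ = 6, Δ₂ = -12, Δ₃ = -160.
The minors fit neither the all-positive nor the alternating-sign pattern, so H is indefinite: a saddle point.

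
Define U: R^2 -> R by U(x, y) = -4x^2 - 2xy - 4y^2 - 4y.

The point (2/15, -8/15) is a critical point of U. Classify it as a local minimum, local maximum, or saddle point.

The Hessian of U is constant: H = [[-8, -2], [-2, -8]].
det(H) = (-8)·(-8) − (-2)² = 60.
det(H) > 0 and tr(H) = -16 < 0, so H is negative definite and the point is a local maximum.

local maximum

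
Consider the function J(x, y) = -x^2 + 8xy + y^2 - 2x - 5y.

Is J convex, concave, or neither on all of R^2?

neither

J is quadratic, so its Hessian is the constant matrix H = [[-2, 8], [8, 2]].
det(H) = -68, tr(H) = 0.
det(H) < 0, so H is indefinite: neither convex nor concave.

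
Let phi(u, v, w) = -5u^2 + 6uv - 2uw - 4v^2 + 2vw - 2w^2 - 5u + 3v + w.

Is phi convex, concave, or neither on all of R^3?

phi is quadratic, so its Hessian is the constant matrix H = [[-10, 6, -2], [6, -8, 2], [-2, 2, -4]].
Leading principal minors: -10, 44, -152.
Signs alternate −, +, − ⇒ H ≺ 0 ⇒ concave.

concave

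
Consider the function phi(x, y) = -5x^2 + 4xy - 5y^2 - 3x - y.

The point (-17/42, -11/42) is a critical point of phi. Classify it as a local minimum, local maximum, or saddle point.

The Hessian of phi is constant: H = [[-10, 4], [4, -10]].
det(H) = (-10)·(-10) − 4² = 84.
det(H) > 0 and tr(H) = -20 < 0, so H is negative definite and the point is a local maximum.

local maximum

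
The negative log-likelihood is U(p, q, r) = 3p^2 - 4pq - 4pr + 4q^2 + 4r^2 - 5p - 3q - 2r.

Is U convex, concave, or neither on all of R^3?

convex

U is quadratic, so its Hessian is the constant matrix H = [[6, -4, -4], [-4, 8, 0], [-4, 0, 8]].
Leading principal minors: 6, 32, 128.
All positive ⇒ H ≻ 0 ⇒ convex.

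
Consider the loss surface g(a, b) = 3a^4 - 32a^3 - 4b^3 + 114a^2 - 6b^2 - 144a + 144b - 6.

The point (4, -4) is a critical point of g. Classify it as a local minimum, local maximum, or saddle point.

The mixed partial ∂²g/∂a∂b is 0, so the Hessian at any point is diag(g_aa, g_bb) = diag(12(3a^2 - 16a + 19), -12(2b + 1)).
At (4, -4): H = diag(36, 84).
Both eigenvalues are positive, so H is positive definite: a local minimum.

local minimum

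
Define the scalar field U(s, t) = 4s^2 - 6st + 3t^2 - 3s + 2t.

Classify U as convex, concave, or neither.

U is quadratic, so its Hessian is the constant matrix H = [[8, -6], [-6, 6]].
det(H) = 12, tr(H) = 14.
det(H) > 0 and tr(H) > 0, so H is positive definite everywhere: convex.

convex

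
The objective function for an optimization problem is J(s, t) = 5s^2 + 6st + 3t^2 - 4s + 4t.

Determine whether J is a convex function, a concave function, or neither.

convex

J is quadratic, so its Hessian is the constant matrix H = [[10, 6], [6, 6]].
det(H) = 24, tr(H) = 16.
det(H) > 0 and tr(H) > 0, so H is positive definite everywhere: convex.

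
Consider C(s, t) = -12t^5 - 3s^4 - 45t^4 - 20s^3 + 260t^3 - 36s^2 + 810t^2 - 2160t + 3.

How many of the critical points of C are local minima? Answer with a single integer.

C separates as a function of s plus a function of t, so ∇C=0 decouples.
∂C/∂s = -12s(s + 2)(s + 3) = 0 at s ∈ {-3, -2, 0}; ∂C/∂t = -60(t - 3)(t - 1)(t + 3)(t + 4) = 0 at t ∈ {-4, -3, 1, 3}.
The Hessian is diagonal: diag(C_ss, C_tt). Second derivatives: C_ss(-3)=-36, C_ss(-2)=24, C_ss(0)=-72; C_tt(-4)=2100, C_tt(-3)=-1440, C_tt(1)=2400, C_tt(3)=-5040.
Local minima occur where both diagonal entries positive: (-2, -4), (-2, 1). Count: 2.

2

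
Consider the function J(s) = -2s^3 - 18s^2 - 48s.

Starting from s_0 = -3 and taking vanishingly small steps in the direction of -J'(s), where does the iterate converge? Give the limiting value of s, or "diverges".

-4

J'(s) = -6(s + 2)(s + 4), so J'(-3) = 6.
Gradient descent moves in the -J' direction, i.e. s is decreasing.
The nearest critical point in that direction is s = -4, where J'' = 12 > 0 (a local minimum). The iterate converges there.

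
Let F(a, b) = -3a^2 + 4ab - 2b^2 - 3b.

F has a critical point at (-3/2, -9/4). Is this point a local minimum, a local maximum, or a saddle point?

local maximum

The Hessian of F is constant: H = [[-6, 4], [4, -4]].
det(H) = (-6)·(-4) − 4² = 8.
det(H) > 0 and tr(H) = -10 < 0, so H is negative definite and the point is a local maximum.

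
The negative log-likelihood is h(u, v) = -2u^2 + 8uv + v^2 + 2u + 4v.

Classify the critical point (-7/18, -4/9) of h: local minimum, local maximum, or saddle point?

saddle point

The Hessian of h is constant: H = [[-4, 8], [8, 2]].
det(H) = (-4)·2 − 8² = -72.
Since det(H) < 0, H is indefinite and the critical point is a saddle point.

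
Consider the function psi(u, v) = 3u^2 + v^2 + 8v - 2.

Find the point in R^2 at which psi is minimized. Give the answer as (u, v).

(0, -4)

psi(u,v) separates as P(u) + Q(v) − 2, so its minimum is min P + min Q − 2.
P'(u) = 6u vanishes at u ∈ {0}; Q'(v) = 2v + 8 vanishes at v ∈ {-4}.
Local minima of P (where P''>0): P(0)=0. Local minima of Q: Q(-4)=-16.
So the global minimum of psi is P(0) + Q(-4) − 2 = 0 − 16 − 2 = -18, attained at (0, -4).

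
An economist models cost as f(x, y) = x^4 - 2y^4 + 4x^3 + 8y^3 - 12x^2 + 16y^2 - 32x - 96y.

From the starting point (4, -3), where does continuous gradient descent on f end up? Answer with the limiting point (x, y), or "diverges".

diverges

f is separable, so gradient descent decouples: x follows -∂f/∂x, y follows -∂f/∂y.
∂f/∂x = 4(x - 2)(x + 1)(x + 4); at x=4 this is 320, so x decreases.
∂f/∂y = -8(y - 3)(y - 2)(y + 2); at y=-3 this is 240, so y decreases.
The y-coordinate has no critical point in that direction and runs off to infinity.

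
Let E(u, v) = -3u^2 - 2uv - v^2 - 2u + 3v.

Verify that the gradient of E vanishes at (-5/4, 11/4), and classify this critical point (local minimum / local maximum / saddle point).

local maximum

∇E = (-6u - 2v - 2, -2u - 2v + 3); substituting (-5/4, 11/4) gives ∇E = (0, 0), so (-5/4, 11/4) is indeed a critical point.
The Hessian of E is constant: H = [[-6, -2], [-2, -2]].
det(H) = (-6)·(-2) − (-2)² = 8.
det(H) > 0 and tr(H) = -8 < 0, so H is negative definite and the point is a local maximum.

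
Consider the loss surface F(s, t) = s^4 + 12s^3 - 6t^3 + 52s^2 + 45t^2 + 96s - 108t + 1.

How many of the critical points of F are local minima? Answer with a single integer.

F separates as a function of s plus a function of t, so ∇F=0 decouples.
∂F/∂s = 4(s + 2)(s + 3)(s + 4) = 0 at s ∈ {-4, -3, -2}; ∂F/∂t = -18(t - 3)(t - 2) = 0 at t ∈ {2, 3}.
The Hessian is diagonal: diag(F_ss, F_tt). Second derivatives: F_ss(-4)=8, F_ss(-3)=-4, F_ss(-2)=8; F_tt(2)=18, F_tt(3)=-18.
Local minima occur where both diagonal entries positive: (-4, 2), (-2, 2). Count: 2.

2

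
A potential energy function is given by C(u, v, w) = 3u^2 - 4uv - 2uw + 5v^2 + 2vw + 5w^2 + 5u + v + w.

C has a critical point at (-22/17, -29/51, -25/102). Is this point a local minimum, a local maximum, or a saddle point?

local minimum

The Hessian is constant: H = [[6, -4, -2], [-4, 10, 2], [-2, 2, 10]].
Leading principal minors: Δ₁ = 6, Δ₂ = 44, Δ₃ = 408.
All leading minors are positive, so H is positive definite: a local minimum.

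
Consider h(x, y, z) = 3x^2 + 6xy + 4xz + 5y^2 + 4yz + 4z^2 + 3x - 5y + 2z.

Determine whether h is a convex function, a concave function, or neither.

convex

h is quadratic, so its Hessian is the constant matrix H = [[6, 6, 4], [6, 10, 4], [4, 4, 8]].
Leading principal minors: 6, 24, 128.
All positive ⇒ H ≻ 0 ⇒ convex.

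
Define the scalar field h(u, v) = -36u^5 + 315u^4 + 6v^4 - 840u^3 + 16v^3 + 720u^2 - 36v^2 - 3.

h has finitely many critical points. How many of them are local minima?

4

h separates as a function of u plus a function of v, so ∇h=0 decouples.
∂h/∂u = -180u(u - 4)(u - 2)(u - 1) = 0 at u ∈ {0, 1, 2, 4}; ∂h/∂v = 24v(v - 1)(v + 3) = 0 at v ∈ {-3, 0, 1}.
The Hessian is diagonal: diag(h_uu, h_vv). Second derivatives: h_uu(0)=1440, h_uu(1)=-540, h_uu(2)=720, h_uu(4)=-4320; h_vv(-3)=288, h_vv(0)=-72, h_vv(1)=96.
Local minima occur where both diagonal entries positive: (0, -3), (0, 1), (2, -3), (2, 1). Count: 4.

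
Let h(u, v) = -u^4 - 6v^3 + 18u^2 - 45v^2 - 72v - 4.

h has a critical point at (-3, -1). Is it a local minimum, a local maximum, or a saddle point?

The mixed partial ∂²h/∂u∂v is 0, so the Hessian at any point is diag(h_uu, h_vv) = diag(12(-u^2 + 3), -18(2v + 5)).
At (-3, -1): H = diag(-72, -54).
Both eigenvalues are negative, so H is negative definite: a local maximum.

local maximum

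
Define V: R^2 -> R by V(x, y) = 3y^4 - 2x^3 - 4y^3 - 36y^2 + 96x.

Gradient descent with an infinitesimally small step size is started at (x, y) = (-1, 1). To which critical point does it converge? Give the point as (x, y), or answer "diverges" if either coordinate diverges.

V is separable, so gradient descent decouples: x follows -∂V/∂x, y follows -∂V/∂y.
∂V/∂x = -6(x - 4)(x + 4); at x=-1 this is 90, so x decreases.
∂V/∂y = 12y(y - 3)(y + 2); at y=1 this is -72, so y increases.
x converges to its nearest critical value -4 (a local min of the x-part); y converges to 3. The iterate converges to (-4, 3).

(-4, 3)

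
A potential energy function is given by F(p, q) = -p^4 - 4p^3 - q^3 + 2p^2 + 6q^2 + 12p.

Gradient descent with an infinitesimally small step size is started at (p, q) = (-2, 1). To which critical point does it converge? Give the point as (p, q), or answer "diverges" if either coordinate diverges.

F is separable, so gradient descent decouples: p follows -∂F/∂p, q follows -∂F/∂q.
∂F/∂p = -4(p - 1)(p + 1)(p + 3); at p=-2 this is -12, so p increases.
∂F/∂q = -3q(q - 4); at q=1 this is 9, so q decreases.
p converges to its nearest critical value -1 (a local min of the p-part); q converges to 0. The iterate converges to (-1, 0).

(-1, 0)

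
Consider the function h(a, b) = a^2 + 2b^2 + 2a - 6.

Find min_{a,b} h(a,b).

h(a,b) separates as P(a) + Q(b) − 6, so its minimum is min P + min Q − 6.
P'(a) = 2a + 2 vanishes at a ∈ {-1}; Q'(b) = 4b vanishes at b ∈ {0}.
Local minima of P (where P''>0): P(-1)=-1. Local minima of Q: Q(0)=0.
So the global minimum of h is P(-1) + Q(0) − 6 = -1 + 0 − 6 = -7, attained at (-1, 0).

-7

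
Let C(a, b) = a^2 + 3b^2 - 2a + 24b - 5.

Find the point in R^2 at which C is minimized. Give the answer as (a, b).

C(a,b) separates as P(a) + Q(b) − 5, so its minimum is min P + min Q − 5.
P'(a) = 2a - 2 vanishes at a ∈ {1}; Q'(b) = 6b + 24 vanishes at b ∈ {-4}.
Local minima of P (where P''>0): P(1)=-1. Local minima of Q: Q(-4)=-48.
So the global minimum of C is P(1) + Q(-4) − 5 = -1 − 48 − 5 = -54, attained at (1, -4).

(1, -4)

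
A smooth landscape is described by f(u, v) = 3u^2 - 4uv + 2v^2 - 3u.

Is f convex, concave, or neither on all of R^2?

f is quadratic, so its Hessian is the constant matrix H = [[6, -4], [-4, 4]].
det(H) = 8, tr(H) = 10.
det(H) > 0 and tr(H) > 0, so H is positive definite everywhere: convex.

convex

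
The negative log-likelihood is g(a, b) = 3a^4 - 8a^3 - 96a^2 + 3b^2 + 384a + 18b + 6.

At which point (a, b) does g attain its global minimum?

(-4, -3)

g(a,b) separates as P(a) + Q(b) + 6, so its minimum is min P + min Q + 6.
P'(a) = 12(a - 4)(a - 2)(a + 4) vanishes at a ∈ {-4, 2, 4}; Q'(b) = 6b + 18 vanishes at b ∈ {-3}.
Local minima of P (where P''>0): P(-4)=-1792, P(4)=256. Local minima of Q: Q(-3)=-27.
So the global minimum of g is P(-4) + Q(-3) + 6 = -1792 − 27 + 6 = -1813, attained at (-4, -3).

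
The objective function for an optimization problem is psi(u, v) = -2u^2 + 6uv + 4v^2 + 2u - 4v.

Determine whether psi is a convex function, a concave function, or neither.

psi is quadratic, so its Hessian is the constant matrix H = [[-4, 6], [6, 8]].
det(H) = -68, tr(H) = 4.
det(H) < 0, so H is indefinite: neither convex nor concave.

neither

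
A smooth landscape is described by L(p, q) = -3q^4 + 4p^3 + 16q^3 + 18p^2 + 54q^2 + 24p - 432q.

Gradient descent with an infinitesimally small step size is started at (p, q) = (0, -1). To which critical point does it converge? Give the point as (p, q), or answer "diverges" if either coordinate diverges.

(-1, 3)

L is separable, so gradient descent decouples: p follows -∂L/∂p, q follows -∂L/∂q.
∂L/∂p = 12(p + 1)(p + 2); at p=0 this is 24, so p decreases.
∂L/∂q = -12(q - 4)(q - 3)(q + 3); at q=-1 this is -480, so q increases.
p converges to its nearest critical value -1 (a local min of the p-part); q converges to 3. The iterate converges to (-1, 3).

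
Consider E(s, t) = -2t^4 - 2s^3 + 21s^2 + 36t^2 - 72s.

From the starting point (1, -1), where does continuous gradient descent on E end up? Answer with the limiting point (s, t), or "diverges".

E is separable, so gradient descent decouples: s follows -∂E/∂s, t follows -∂E/∂t.
∂E/∂s = -6(s - 4)(s - 3); at s=1 this is -36, so s increases.
∂E/∂t = -8t(t - 3)(t + 3); at t=-1 this is -64, so t increases.
s converges to its nearest critical value 3 (a local min of the s-part); t converges to 0. The iterate converges to (3, 0).

(3, 0)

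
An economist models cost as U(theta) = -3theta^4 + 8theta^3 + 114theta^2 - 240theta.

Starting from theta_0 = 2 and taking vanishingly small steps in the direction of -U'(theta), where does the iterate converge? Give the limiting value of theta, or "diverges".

U'(theta) = -12(theta - 5)(theta - 1)(theta + 4), so U'(2) = 216.
Gradient descent moves in the -U' direction, i.e. theta is decreasing.
The nearest critical point in that direction is theta = 1, where U'' = 240 > 0 (a local minimum). The iterate converges there.

1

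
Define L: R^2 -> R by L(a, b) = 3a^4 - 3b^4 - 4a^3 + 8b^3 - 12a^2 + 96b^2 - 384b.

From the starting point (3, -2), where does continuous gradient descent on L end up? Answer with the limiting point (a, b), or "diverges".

L is separable, so gradient descent decouples: a follows -∂L/∂a, b follows -∂L/∂b.
∂L/∂a = 12a(a - 2)(a + 1); at a=3 this is 144, so a decreases.
∂L/∂b = -12(b - 4)(b - 2)(b + 4); at b=-2 this is -576, so b increases.
a converges to its nearest critical value 2 (a local min of the a-part); b converges to 2. The iterate converges to (2, 2).

(2, 2)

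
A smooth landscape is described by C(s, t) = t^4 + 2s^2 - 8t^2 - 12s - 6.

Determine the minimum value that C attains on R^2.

-40

C(s,t) separates as P(s) + Q(t) − 6, so its minimum is min P + min Q − 6.
P'(s) = 4s - 12 vanishes at s ∈ {3}; Q'(t) = 4t(t - 2)(t + 2) vanishes at t ∈ {-2, 0, 2}.
Local minima of P (where P''>0): P(3)=-18. Local minima of Q: Q(-2)=-16, Q(2)=-16.
So the global minimum of C is P(3) + Q(-2) − 6 = -18 − 16 − 6 = -40, attained at (3, -2).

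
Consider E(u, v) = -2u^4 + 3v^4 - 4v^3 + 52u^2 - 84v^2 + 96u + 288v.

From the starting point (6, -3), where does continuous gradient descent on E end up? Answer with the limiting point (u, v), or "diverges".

E is separable, so gradient descent decouples: u follows -∂E/∂u, v follows -∂E/∂v.
∂E/∂u = -8(u - 4)(u + 1)(u + 3); at u=6 this is -1008, so u increases.
∂E/∂v = 12(v - 3)(v - 2)(v + 4); at v=-3 this is 360, so v decreases.
The u-coordinate has no critical point in that direction and runs off to infinity.

diverges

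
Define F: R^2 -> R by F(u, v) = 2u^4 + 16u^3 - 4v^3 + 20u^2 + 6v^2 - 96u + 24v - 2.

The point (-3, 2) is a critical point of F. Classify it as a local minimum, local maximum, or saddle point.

The mixed partial ∂²F/∂u∂v is 0, so the Hessian at any point is diag(F_uu, F_vv) = diag(8(3u^2 + 12u + 5), 12(-2v + 1)).
At (-3, 2): H = diag(-32, -36).
Both eigenvalues are negative, so H is negative definite: a local maximum.

local maximum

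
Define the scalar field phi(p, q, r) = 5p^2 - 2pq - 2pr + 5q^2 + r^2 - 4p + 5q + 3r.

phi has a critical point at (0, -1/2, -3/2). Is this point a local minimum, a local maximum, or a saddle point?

local minimum

The Hessian is constant: H = [[10, -2, -2], [-2, 10, 0], [-2, 0, 2]].
Leading principal minors: Δ₁ = 10, Δ₂ = 96, Δ₃ = 152.
All leading minors are positive, so H is positive definite: a local minimum.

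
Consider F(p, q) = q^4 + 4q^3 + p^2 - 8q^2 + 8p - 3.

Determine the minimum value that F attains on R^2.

-147

F(p,q) separates as A(p) + B(q) − 3, so its minimum is min A + min B − 3.
A'(p) = 2p + 8 vanishes at p ∈ {-4}; B'(q) = 4q(q - 1)(q + 4) vanishes at q ∈ {-4, 0, 1}.
Local minima of A (where A''>0): A(-4)=-16. Local minima of B: B(-4)=-128, B(1)=-3.
So the global minimum of F is A(-4) + B(-4) − 3 = -16 − 128 − 3 = -147, attained at (-4, -4).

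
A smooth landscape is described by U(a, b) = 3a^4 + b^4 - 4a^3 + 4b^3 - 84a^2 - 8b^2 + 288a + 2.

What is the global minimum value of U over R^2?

-1598

U(a,b) separates as P(a) + Q(b) + 2, so its minimum is min P + min Q + 2.
P'(a) = 12(a - 3)(a - 2)(a + 4) vanishes at a ∈ {-4, 2, 3}; Q'(b) = 4b(b - 1)(b + 4) vanishes at b ∈ {-4, 0, 1}.
Local minima of P (where P''>0): P(-4)=-1472, P(3)=243. Local minima of Q: Q(-4)=-128, Q(1)=-3.
So the global minimum of U is P(-4) + Q(-4) + 2 = -1472 − 128 + 2 = -1598, attained at (-4, -4).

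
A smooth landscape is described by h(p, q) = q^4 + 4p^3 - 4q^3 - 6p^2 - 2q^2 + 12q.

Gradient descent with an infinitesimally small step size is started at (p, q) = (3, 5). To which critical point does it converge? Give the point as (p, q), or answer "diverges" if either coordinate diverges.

(1, 3)

h is separable, so gradient descent decouples: p follows -∂h/∂p, q follows -∂h/∂q.
∂h/∂p = 12p(p - 1); at p=3 this is 72, so p decreases.
∂h/∂q = 4(q - 3)(q - 1)(q + 1); at q=5 this is 192, so q decreases.
p converges to its nearest critical value 1 (a local min of the p-part); q converges to 3. The iterate converges to (1, 3).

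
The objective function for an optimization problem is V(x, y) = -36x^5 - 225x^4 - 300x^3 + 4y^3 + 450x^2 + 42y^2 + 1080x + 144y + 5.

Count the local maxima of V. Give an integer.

2

V separates as a function of x plus a function of y, so ∇V=0 decouples.
∂V/∂x = -180(x - 1)(x + 1)(x + 2)(x + 3) = 0 at x ∈ {-3, -2, -1, 1}; ∂V/∂y = 12(y + 3)(y + 4) = 0 at y ∈ {-4, -3}.
The Hessian is diagonal: diag(V_xx, V_yy). Second derivatives: V_xx(-3)=1440, V_xx(-2)=-540, V_xx(-1)=720, V_xx(1)=-4320; V_yy(-4)=-12, V_yy(-3)=12.
Local maxima occur where both diagonal entries negative: (-2, -4), (1, -4). Count: 2.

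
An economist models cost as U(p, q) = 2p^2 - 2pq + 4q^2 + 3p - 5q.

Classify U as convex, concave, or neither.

convex

U is quadratic, so its Hessian is the constant matrix H = [[4, -2], [-2, 8]].
det(H) = 28, tr(H) = 12.
det(H) > 0 and tr(H) > 0, so H is positive definite everywhere: convex.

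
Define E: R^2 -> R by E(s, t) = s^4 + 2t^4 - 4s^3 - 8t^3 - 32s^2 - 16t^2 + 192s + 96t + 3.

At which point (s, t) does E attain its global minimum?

E(s,t) separates as P(s) + Q(t) + 3, so its minimum is min P + min Q + 3.
P'(s) = 4(s - 4)(s - 3)(s + 4) vanishes at s ∈ {-4, 3, 4}; Q'(t) = 8(t - 3)(t - 2)(t + 2) vanishes at t ∈ {-2, 2, 3}.
Local minima of P (where P''>0): P(-4)=-768, P(4)=256. Local minima of Q: Q(-2)=-160, Q(3)=90.
So the global minimum of E is P(-4) + Q(-2) + 3 = -768 − 160 + 3 = -925, attained at (-4, -2).

(-4, -2)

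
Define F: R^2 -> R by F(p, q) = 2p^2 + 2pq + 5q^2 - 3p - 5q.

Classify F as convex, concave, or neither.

F is quadratic, so its Hessian is the constant matrix H = [[4, 2], [2, 10]].
det(H) = 36, tr(H) = 14.
det(H) > 0 and tr(H) > 0, so H is positive definite everywhere: convex.

convex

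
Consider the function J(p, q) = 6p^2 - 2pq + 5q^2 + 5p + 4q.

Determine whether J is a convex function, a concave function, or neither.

convex

J is quadratic, so its Hessian is the constant matrix H = [[12, -2], [-2, 10]].
det(H) = 116, tr(H) = 22.
det(H) > 0 and tr(H) > 0, so H is positive definite everywhere: convex.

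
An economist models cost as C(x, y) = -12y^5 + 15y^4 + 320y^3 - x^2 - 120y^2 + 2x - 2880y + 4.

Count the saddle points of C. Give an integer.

2

C separates as a function of x plus a function of y, so ∇C=0 decouples.
∂C/∂x = -2(x - 1) = 0 at x ∈ {1}; ∂C/∂y = -60(y - 4)(y - 2)(y + 2)(y + 3) = 0 at y ∈ {-3, -2, 2, 4}.
The Hessian is diagonal: diag(C_xx, C_yy). Second derivatives: C_xx(1)=-2; C_yy(-3)=2100, C_yy(-2)=-1440, C_yy(2)=2400, C_yy(4)=-5040.
Saddle points occur where the two diagonal entries have opposite signs: (1, -3), (1, 2). Count: 2.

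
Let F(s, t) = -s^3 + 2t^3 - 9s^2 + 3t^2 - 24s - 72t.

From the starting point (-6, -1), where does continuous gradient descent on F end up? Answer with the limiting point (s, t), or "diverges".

(-4, 3)

F is separable, so gradient descent decouples: s follows -∂F/∂s, t follows -∂F/∂t.
∂F/∂s = -3(s + 2)(s + 4); at s=-6 this is -24, so s increases.
∂F/∂t = 6(t - 3)(t + 4); at t=-1 this is -72, so t increases.
s converges to its nearest critical value -4 (a local min of the s-part); t converges to 3. The iterate converges to (-4, 3).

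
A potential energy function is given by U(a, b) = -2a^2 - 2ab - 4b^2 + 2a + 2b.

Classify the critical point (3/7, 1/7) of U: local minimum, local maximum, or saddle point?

The Hessian of U is constant: H = [[-4, -2], [-2, -8]].
det(H) = (-4)·(-8) − (-2)² = 28.
det(H) > 0 and tr(H) = -12 < 0, so H is negative definite and the point is a local maximum.

local maximum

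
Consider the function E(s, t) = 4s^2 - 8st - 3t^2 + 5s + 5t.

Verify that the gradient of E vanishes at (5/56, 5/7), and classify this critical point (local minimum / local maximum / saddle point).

∇E = (8s - 8t + 5, -8s - 6t + 5); substituting (5/56, 5/7) gives ∇E = (0, 0), so (5/56, 5/7) is indeed a critical point.
The Hessian of E is constant: H = [[8, -8], [-8, -6]].
det(H) = 8·(-6) − (-8)² = -112.
Since det(H) < 0, H is indefinite and the critical point is a saddle point.

saddle point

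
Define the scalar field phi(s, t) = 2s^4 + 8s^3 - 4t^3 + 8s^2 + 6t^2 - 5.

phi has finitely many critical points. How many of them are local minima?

phi separates as a function of s plus a function of t, so ∇phi=0 decouples.
∂phi/∂s = 8s(s + 1)(s + 2) = 0 at s ∈ {-2, -1, 0}; ∂phi/∂t = -12t(t - 1) = 0 at t ∈ {0, 1}.
The Hessian is diagonal: diag(phi_ss, phi_tt). Second derivatives: phi_ss(-2)=16, phi_ss(-1)=-8, phi_ss(0)=16; phi_tt(0)=12, phi_tt(1)=-12.
Local minima occur where both diagonal entries positive: (-2, 0), (0, 0). Count: 2.

2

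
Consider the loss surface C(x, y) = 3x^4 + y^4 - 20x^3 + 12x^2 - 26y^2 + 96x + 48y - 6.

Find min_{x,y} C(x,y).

C(x,y) separates as P(x) + Q(y) − 6, so its minimum is min P + min Q − 6.
P'(x) = 12(x - 4)(x - 2)(x + 1) vanishes at x ∈ {-1, 2, 4}; Q'(y) = 4(y - 3)(y - 1)(y + 4) vanishes at y ∈ {-4, 1, 3}.
Local minima of P (where P''>0): P(-1)=-61, P(4)=64. Local minima of Q: Q(-4)=-352, Q(3)=-9.
So the global minimum of C is P(-1) + Q(-4) − 6 = -61 − 352 − 6 = -419, attained at (-1, -4).

-419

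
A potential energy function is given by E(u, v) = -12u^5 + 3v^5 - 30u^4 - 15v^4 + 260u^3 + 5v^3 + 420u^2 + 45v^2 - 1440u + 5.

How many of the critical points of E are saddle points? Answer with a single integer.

E separates as a function of u plus a function of v, so ∇E=0 decouples.
∂E/∂u = -60(u - 3)(u - 1)(u + 2)(u + 4) = 0 at u ∈ {-4, -2, 1, 3}; ∂E/∂v = 15v(v - 3)(v - 2)(v + 1) = 0 at v ∈ {-1, 0, 2, 3}.
The Hessian is diagonal: diag(E_uu, E_vv). Second derivatives: E_uu(-4)=4200, E_uu(-2)=-1800, E_uu(1)=1800, E_uu(3)=-4200; E_vv(-1)=-180, E_vv(0)=90, E_vv(2)=-90, E_vv(3)=180.
Saddle points occur where the two diagonal entries have opposite signs: (-4, -1), (-4, 2), (-2, 0), (-2, 3), (1, -1), (1, 2), (3, 0), (3, 3). Count: 8.

8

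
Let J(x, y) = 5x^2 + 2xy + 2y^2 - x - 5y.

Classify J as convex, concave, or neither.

convex

J is quadratic, so its Hessian is the constant matrix H = [[10, 2], [2, 4]].
det(H) = 36, tr(H) = 14.
det(H) > 0 and tr(H) > 0, so H is positive definite everywhere: convex.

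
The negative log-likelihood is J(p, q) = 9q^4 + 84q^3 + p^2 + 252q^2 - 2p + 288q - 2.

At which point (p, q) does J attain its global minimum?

J(p,q) separates as A(p) + B(q) − 2, so its minimum is min A + min B − 2.
A'(p) = 2p - 2 vanishes at p ∈ {1}; B'(q) = 36(q + 1)(q + 2)(q + 4) vanishes at q ∈ {-4, -2, -1}.
Local minima of A (where A''>0): A(1)=-1. Local minima of B: B(-4)=-192, B(-1)=-111.
So the global minimum of J is A(1) + B(-4) − 2 = -1 − 192 − 2 = -195, attained at (1, -4).

(1, -4)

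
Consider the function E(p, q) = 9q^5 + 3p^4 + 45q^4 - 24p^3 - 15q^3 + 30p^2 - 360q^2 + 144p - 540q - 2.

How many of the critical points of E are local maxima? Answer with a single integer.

2

E separates as a function of p plus a function of q, so ∇E=0 decouples.
∂E/∂p = 12(p - 4)(p - 3)(p + 1) = 0 at p ∈ {-1, 3, 4}; ∂E/∂q = 45(q - 2)(q + 1)(q + 2)(q + 3) = 0 at q ∈ {-3, -2, -1, 2}.
The Hessian is diagonal: diag(E_pp, E_qq). Second derivatives: E_pp(-1)=240, E_pp(3)=-48, E_pp(4)=60; E_qq(-3)=-450, E_qq(-2)=180, E_qq(-1)=-270, E_qq(2)=2700.
Local maxima occur where both diagonal entries negative: (3, -3), (3, -1). Count: 2.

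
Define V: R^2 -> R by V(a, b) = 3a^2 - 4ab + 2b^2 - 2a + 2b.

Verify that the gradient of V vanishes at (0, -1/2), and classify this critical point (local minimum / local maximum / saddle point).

∇V = (6a - 4b - 2, -4a + 4b + 2); substituting (0, -1/2) gives ∇V = (0, 0), so (0, -1/2) is indeed a critical point.
The Hessian of V is constant: H = [[6, -4], [-4, 4]].
det(H) = 6·4 − (-4)² = 8.
det(H) > 0 and tr(H) = 10 > 0, so H is positive definite and the point is a local minimum.

local minimum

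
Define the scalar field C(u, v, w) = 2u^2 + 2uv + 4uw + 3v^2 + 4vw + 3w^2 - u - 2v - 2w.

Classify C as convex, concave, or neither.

C is quadratic, so its Hessian is the constant matrix H = [[4, 2, 4], [2, 6, 4], [4, 4, 6]].
Leading principal minors: 4, 20, 24.
All positive ⇒ H ≻ 0 ⇒ convex.

convex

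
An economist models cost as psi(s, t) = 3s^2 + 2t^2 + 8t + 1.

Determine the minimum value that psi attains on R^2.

psi(s,t) separates as P(s) + Q(t) + 1, so its minimum is min P + min Q + 1.
P'(s) = 6s vanishes at s ∈ {0}; Q'(t) = 4(t + 2) vanishes at t ∈ {-2}.
Local minima of P (where P''>0): P(0)=0. Local minima of Q: Q(-2)=-8.
So the global minimum of psi is P(0) + Q(-2) + 1 = 0 − 8 + 1 = -7, attained at (0, -2).

-7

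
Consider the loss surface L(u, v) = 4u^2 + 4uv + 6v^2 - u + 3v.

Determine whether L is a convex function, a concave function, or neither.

convex

L is quadratic, so its Hessian is the constant matrix H = [[8, 4], [4, 12]].
det(H) = 80, tr(H) = 20.
det(H) > 0 and tr(H) > 0, so H is positive definite everywhere: convex.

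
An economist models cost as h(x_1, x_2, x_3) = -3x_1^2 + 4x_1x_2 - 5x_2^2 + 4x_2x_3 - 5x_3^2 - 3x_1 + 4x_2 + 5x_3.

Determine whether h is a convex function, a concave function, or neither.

h is quadratic, so its Hessian is the constant matrix H = [[-6, 4, 0], [4, -10, 4], [0, 4, -10]].
Leading principal minors: -6, 44, -344.
Signs alternate −, +, − ⇒ H ≺ 0 ⇒ concave.

concave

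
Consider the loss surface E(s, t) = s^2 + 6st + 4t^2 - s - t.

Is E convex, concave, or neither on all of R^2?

E is quadratic, so its Hessian is the constant matrix H = [[2, 6], [6, 8]].
det(H) = -20, tr(H) = 10.
det(H) < 0, so H is indefinite: neither convex nor concave.

neither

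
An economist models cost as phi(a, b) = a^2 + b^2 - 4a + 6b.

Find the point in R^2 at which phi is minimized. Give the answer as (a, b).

(2, -3)

phi(a,b) separates as P(a) + Q(b), so its minimum is min P + min Q.
P'(a) = 2a - 4 vanishes at a ∈ {2}; Q'(b) = 2b + 6 vanishes at b ∈ {-3}.
Local minima of P (where P''>0): P(2)=-4. Local minima of Q: Q(-3)=-9.
So the global minimum of phi is P(2) + Q(-3) = -4 − 9 = -13, attained at (2, -3).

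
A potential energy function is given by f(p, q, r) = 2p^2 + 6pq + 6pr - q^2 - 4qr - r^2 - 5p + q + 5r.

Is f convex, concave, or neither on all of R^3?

neither

f is quadratic, so its Hessian is the constant matrix H = [[4, 6, 6], [6, -2, -4], [6, -4, -2]].
Leading principal minors: 4, -44, -192.
Neither pattern holds ⇒ H is indefinite ⇒ neither convex nor concave.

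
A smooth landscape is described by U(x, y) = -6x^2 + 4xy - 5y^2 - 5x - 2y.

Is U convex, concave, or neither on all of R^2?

U is quadratic, so its Hessian is the constant matrix H = [[-12, 4], [4, -10]].
det(H) = 104, tr(H) = -22.
det(H) > 0 and tr(H) < 0, so H is negative definite everywhere: concave.

concave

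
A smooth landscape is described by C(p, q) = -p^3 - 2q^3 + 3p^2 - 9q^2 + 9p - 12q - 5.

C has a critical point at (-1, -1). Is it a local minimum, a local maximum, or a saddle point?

The mixed partial ∂²C/∂p∂q is 0, so the Hessian at any point is diag(C_pp, C_qq) = diag(6(-p + 1), -6(2q + 3)).
At (-1, -1): H = diag(12, -6).
The eigenvalues have opposite signs, so H is indefinite: a saddle point.

saddle point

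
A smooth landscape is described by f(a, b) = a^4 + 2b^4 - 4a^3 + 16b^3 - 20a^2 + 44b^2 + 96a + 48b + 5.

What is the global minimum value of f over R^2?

f(a,b) separates as P(a) + Q(b) + 5, so its minimum is min P + min Q + 5.
P'(a) = 4(a - 4)(a - 2)(a + 3) vanishes at a ∈ {-3, 2, 4}; Q'(b) = 8(b + 1)(b + 2)(b + 3) vanishes at b ∈ {-3, -2, -1}.
Local minima of P (where P''>0): P(-3)=-279, P(4)=64. Local minima of Q: Q(-3)=-18, Q(-1)=-18.
So the global minimum of f is P(-3) + Q(-3) + 5 = -279 − 18 + 5 = -292, attained at (-3, -3).

-292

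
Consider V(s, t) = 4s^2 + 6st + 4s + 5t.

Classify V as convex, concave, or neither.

V is quadratic, so its Hessian is the constant matrix H = [[8, 6], [6, 0]].
det(H) = -36, tr(H) = 8.
det(H) < 0, so H is indefinite: neither convex nor concave.

neither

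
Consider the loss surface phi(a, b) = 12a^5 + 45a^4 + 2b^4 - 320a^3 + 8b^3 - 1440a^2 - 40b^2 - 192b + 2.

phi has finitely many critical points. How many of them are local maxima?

phi separates as a function of a plus a function of b, so ∇phi=0 decouples.
∂phi/∂a = 60a(a - 4)(a + 3)(a + 4) = 0 at a ∈ {-4, -3, 0, 4}; ∂phi/∂b = 8(b - 3)(b + 2)(b + 4) = 0 at b ∈ {-4, -2, 3}.
The Hessian is diagonal: diag(phi_aa, phi_bb). Second derivatives: phi_aa(-4)=-1920, phi_aa(-3)=1260, phi_aa(0)=-2880, phi_aa(4)=13440; phi_bb(-4)=112, phi_bb(-2)=-80, phi_bb(3)=280.
Local maxima occur where both diagonal entries negative: (-4, -2), (0, -2). Count: 2.

2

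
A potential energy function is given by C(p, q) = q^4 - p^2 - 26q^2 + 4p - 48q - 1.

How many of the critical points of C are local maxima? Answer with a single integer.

1

C separates as a function of p plus a function of q, so ∇C=0 decouples.
∂C/∂p = -2(p - 2) = 0 at p ∈ {2}; ∂C/∂q = 4(q - 4)(q + 1)(q + 3) = 0 at q ∈ {-3, -1, 4}.
The Hessian is diagonal: diag(C_pp, C_qq). Second derivatives: C_pp(2)=-2; C_qq(-3)=56, C_qq(-1)=-40, C_qq(4)=140.
Local maxima occur where both diagonal entries negative: (2, -1). Count: 1.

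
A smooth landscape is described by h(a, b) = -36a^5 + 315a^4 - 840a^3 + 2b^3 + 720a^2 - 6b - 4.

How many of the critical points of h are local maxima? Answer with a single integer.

h separates as a function of a plus a function of b, so ∇h=0 decouples.
∂h/∂a = -180a(a - 4)(a - 2)(a - 1) = 0 at a ∈ {0, 1, 2, 4}; ∂h/∂b = 6(b - 1)(b + 1) = 0 at b ∈ {-1, 1}.
The Hessian is diagonal: diag(h_aa, h_bb). Second derivatives: h_aa(0)=1440, h_aa(1)=-540, h_aa(2)=720, h_aa(4)=-4320; h_bb(-1)=-12, h_bb(1)=12.
Local maxima occur where both diagonal entries negative: (1, -1), (4, -1). Count: 2.

2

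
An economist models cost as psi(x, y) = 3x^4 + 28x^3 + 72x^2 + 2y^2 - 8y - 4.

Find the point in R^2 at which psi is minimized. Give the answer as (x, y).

psi(x,y) separates as P(x) + Q(y) − 4, so its minimum is min P + min Q − 4.
P'(x) = 12x(x + 3)(x + 4) vanishes at x ∈ {-4, -3, 0}; Q'(y) = 4y - 8 vanishes at y ∈ {2}.
Local minima of P (where P''>0): P(-4)=128, P(0)=0. Local minima of Q: Q(2)=-8.
So the global minimum of psi is P(0) + Q(2) − 4 = 0 − 8 − 4 = -12, attained at (0, 2).

(0, 2)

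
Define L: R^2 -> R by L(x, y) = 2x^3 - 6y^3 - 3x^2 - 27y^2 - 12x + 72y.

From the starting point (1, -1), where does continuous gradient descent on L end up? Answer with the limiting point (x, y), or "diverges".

(2, -4)

L is separable, so gradient descent decouples: x follows -∂L/∂x, y follows -∂L/∂y.
∂L/∂x = 6(x - 2)(x + 1); at x=1 this is -12, so x increases.
∂L/∂y = -18(y - 1)(y + 4); at y=-1 this is 108, so y decreases.
x converges to its nearest critical value 2 (a local min of the x-part); y converges to -4. The iterate converges to (2, -4).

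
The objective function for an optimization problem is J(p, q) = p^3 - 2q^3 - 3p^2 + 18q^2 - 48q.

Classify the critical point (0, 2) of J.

saddle point

The mixed partial ∂²J/∂p∂q is 0, so the Hessian at any point is diag(J_pp, J_qq) = diag(6(p - 1), 12(-q + 3)).
At (0, 2): H = diag(-6, 12).
The eigenvalues have opposite signs, so H is indefinite: a saddle point.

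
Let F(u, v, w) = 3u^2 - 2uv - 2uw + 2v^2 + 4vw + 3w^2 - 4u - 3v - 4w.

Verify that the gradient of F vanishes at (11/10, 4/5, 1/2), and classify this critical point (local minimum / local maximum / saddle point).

local minimum

∇F = (6u - 2v - 2w - 4, -2u + 4v + 4w - 3, -2u + 4v + 6w - 4); substituting (11/10, 4/5, 1/2) gives ∇F = (0, 0, 0), so (11/10, 4/5, 1/2) is indeed a critical point.
The Hessian is constant: H = [[6, -2, -2], [-2, 4, 4], [-2, 4, 6]].
Leading principal minors: Δ₁ = 6, Δ₂ = 20, Δ₃ = 40.
All leading minors are positive, so H is positive definite: a local minimum.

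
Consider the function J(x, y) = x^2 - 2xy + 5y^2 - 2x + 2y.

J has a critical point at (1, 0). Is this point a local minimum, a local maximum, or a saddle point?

local minimum

The Hessian of J is constant: H = [[2, -2], [-2, 10]].
det(H) = 2·10 − (-2)² = 16.
det(H) > 0 and tr(H) = 12 > 0, so H is positive definite and the point is a local minimum.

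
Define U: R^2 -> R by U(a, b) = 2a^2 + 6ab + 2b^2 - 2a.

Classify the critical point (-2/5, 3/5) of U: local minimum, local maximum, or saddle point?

saddle point

The Hessian of U is constant: H = [[4, 6], [6, 4]].
det(H) = 4·4 − 6² = -20.
Since det(H) < 0, H is indefinite and the critical point is a saddle point.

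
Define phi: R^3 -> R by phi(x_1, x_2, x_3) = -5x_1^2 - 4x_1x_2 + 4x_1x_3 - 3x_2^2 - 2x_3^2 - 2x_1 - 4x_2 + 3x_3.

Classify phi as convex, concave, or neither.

concave

phi is quadratic, so its Hessian is the constant matrix H = [[-10, -4, 4], [-4, -6, 0], [4, 0, -4]].
Leading principal minors: -10, 44, -80.
Signs alternate −, +, − ⇒ H ≺ 0 ⇒ concave.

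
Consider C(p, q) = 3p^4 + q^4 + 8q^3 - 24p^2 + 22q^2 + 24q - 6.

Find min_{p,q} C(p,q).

-63

C(p,q) separates as A(p) + B(q) − 6, so its minimum is min A + min B − 6.
A'(p) = 12p(p - 2)(p + 2) vanishes at p ∈ {-2, 0, 2}; B'(q) = 4(q + 1)(q + 2)(q + 3) vanishes at q ∈ {-3, -2, -1}.
Local minima of A (where A''>0): A(-2)=-48, A(2)=-48. Local minima of B: B(-3)=-9, B(-1)=-9.
So the global minimum of C is A(-2) + B(-3) − 6 = -48 − 9 − 6 = -63, attained at (-2, -3).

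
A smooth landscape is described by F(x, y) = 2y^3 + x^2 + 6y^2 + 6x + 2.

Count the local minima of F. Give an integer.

F separates as a function of x plus a function of y, so ∇F=0 decouples.
∂F/∂x = 2(x + 3) = 0 at x ∈ {-3}; ∂F/∂y = 6y(y + 2) = 0 at y ∈ {-2, 0}.
The Hessian is diagonal: diag(F_xx, F_yy). Second derivatives: F_xx(-3)=2; F_yy(-2)=-12, F_yy(0)=12.
Local minima occur where both diagonal entries positive: (-3, 0). Count: 1.

1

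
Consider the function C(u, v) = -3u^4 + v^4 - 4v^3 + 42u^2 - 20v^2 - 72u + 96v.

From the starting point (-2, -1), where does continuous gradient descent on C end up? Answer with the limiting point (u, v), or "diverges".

(1, -3)

C is separable, so gradient descent decouples: u follows -∂C/∂u, v follows -∂C/∂v.
∂C/∂u = -12(u - 2)(u - 1)(u + 3); at u=-2 this is -144, so u increases.
∂C/∂v = 4(v - 4)(v - 2)(v + 3); at v=-1 this is 120, so v decreases.
u converges to its nearest critical value 1 (a local min of the u-part); v converges to -3. The iterate converges to (1, -3).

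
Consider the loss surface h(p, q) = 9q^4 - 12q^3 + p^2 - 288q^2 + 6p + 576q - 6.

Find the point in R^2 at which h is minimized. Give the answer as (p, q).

h(p,q) separates as A(p) + B(q) − 6, so its minimum is min A + min B − 6.
A'(p) = 2p + 6 vanishes at p ∈ {-3}; B'(q) = 36(q - 4)(q - 1)(q + 4) vanishes at q ∈ {-4, 1, 4}.
Local minima of A (where A''>0): A(-3)=-9. Local minima of B: B(-4)=-3840, B(4)=-768.
So the global minimum of h is A(-3) + B(-4) − 6 = -9 − 3840 − 6 = -3855, attained at (-3, -4).

(-3, -4)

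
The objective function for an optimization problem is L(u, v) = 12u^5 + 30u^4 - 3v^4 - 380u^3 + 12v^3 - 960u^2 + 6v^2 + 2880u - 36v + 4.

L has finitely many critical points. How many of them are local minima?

2

L separates as a function of u plus a function of v, so ∇L=0 decouples.
∂L/∂u = 60(u - 4)(u - 1)(u + 3)(u + 4) = 0 at u ∈ {-4, -3, 1, 4}; ∂L/∂v = -12(v - 3)(v - 1)(v + 1) = 0 at v ∈ {-1, 1, 3}.
The Hessian is diagonal: diag(L_uu, L_vv). Second derivatives: L_uu(-4)=-2400, L_uu(-3)=1680, L_uu(1)=-3600, L_uu(4)=10080; L_vv(-1)=-96, L_vv(1)=48, L_vv(3)=-96.
Local minima occur where both diagonal entries positive: (-3, 1), (4, 1). Count: 2.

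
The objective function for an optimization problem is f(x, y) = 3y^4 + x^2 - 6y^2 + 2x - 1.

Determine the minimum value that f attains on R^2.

f(x,y) separates as P(x) + Q(y) − 1, so its minimum is min P + min Q − 1.
P'(x) = 2x + 2 vanishes at x ∈ {-1}; Q'(y) = 12y(y - 1)(y + 1) vanishes at y ∈ {-1, 0, 1}.
Local minima of P (where P''>0): P(-1)=-1. Local minima of Q: Q(-1)=-3, Q(1)=-3.
So the global minimum of f is P(-1) + Q(-1) − 1 = -1 − 3 − 1 = -5, attained at (-1, -1).

-5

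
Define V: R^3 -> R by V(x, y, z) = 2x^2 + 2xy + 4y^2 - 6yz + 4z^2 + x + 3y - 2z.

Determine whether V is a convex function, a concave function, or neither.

V is quadratic, so its Hessian is the constant matrix H = [[4, 2, 0], [2, 8, -6], [0, -6, 8]].
Leading principal minors: 4, 28, 80.
All positive ⇒ H ≻ 0 ⇒ convex.

convex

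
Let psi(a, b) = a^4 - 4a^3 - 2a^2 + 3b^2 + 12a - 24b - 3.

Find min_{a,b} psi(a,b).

-60

psi(a,b) separates as P(a) + Q(b) − 3, so its minimum is min P + min Q − 3.
P'(a) = 4(a - 3)(a - 1)(a + 1) vanishes at a ∈ {-1, 1, 3}; Q'(b) = 6b - 24 vanishes at b ∈ {4}.
Local minima of P (where P''>0): P(-1)=-9, P(3)=-9. Local minima of Q: Q(4)=-48.
So the global minimum of psi is P(-1) + Q(4) − 3 = -9 − 48 − 3 = -60, attained at (-1, 4).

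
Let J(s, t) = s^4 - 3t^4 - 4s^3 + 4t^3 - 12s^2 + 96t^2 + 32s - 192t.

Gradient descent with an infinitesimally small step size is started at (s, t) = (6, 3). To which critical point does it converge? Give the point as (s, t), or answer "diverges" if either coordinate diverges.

(4, 1)

J is separable, so gradient descent decouples: s follows -∂J/∂s, t follows -∂J/∂t.
∂J/∂s = 4(s - 4)(s - 1)(s + 2); at s=6 this is 320, so s decreases.
∂J/∂t = -12(t - 4)(t - 1)(t + 4); at t=3 this is 168, so t decreases.
s converges to its nearest critical value 4 (a local min of the s-part); t converges to 1. The iterate converges to (4, 1).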